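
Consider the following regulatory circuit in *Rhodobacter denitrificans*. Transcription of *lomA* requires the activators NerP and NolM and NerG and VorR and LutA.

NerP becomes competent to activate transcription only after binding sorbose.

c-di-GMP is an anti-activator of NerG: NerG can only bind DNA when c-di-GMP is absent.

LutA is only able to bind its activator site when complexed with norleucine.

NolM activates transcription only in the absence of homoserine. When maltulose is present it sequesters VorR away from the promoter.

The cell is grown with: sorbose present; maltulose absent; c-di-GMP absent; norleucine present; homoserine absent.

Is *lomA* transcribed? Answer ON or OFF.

ON

Sorbose is present, so NerP is active.
Homoserine is absent, so NolM is active.
c-di-GMP is absent, so NerG is active.
Maltulose is absent, so VorR is active.
Norleucine is present, so LutA is active.
No repressor is bound and NerP and NolM and NerG and VorR and LutA are active, so *lomA* is transcribed.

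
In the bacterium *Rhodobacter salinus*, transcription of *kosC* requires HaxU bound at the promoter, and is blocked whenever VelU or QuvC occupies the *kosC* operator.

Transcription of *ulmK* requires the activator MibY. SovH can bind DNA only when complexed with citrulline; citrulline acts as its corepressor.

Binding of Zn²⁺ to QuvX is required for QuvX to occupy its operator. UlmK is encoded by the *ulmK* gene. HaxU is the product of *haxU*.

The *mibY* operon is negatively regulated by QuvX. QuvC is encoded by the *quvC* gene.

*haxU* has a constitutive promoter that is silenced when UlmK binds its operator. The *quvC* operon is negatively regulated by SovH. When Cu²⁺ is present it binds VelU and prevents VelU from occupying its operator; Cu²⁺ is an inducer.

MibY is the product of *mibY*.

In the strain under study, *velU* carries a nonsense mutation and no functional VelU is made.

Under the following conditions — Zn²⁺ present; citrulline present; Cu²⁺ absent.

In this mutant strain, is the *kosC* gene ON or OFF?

VelU is non-functional in this strain, so it has no effect.
Zn²⁺ is present, so QuvX is active.
With repressor QuvX bound, *mibY* is not transcribed.
So MibY is not produced.
Required activator MibY is absent, so *ulmK* is not transcribed.
So UlmK is not produced.
With no repressor bound, *haxU* is transcribed.
So HaxU is produced and active.
Citrulline is present, so SovH is active.
With repressor SovH bound, *quvC* is not transcribed.
So QuvC is not produced.
No repressor is bound and HaxU is active, so *kosC* is transcribed.

ON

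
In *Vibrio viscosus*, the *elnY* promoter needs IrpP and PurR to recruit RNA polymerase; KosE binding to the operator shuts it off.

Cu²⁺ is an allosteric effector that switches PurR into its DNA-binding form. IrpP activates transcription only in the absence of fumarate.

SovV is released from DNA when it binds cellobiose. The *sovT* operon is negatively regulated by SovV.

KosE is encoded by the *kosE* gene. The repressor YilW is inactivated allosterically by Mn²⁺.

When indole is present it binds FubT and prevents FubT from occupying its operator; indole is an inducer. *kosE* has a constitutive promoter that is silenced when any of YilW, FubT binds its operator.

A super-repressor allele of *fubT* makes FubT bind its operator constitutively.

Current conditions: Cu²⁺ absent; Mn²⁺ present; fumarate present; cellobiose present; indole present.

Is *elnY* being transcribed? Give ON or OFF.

OFF

Fumarate is present, so IrpP is inactive.
Mn²⁺ is present, so YilW is inactive.
FubT is constitutively active in this strain.
With repressor FubT bound, *kosE* is not transcribed.
So KosE is not produced.
Cu²⁺ is absent, so PurR is inactive.
Required activator IrpP is absent, so *elnY* is not transcribed.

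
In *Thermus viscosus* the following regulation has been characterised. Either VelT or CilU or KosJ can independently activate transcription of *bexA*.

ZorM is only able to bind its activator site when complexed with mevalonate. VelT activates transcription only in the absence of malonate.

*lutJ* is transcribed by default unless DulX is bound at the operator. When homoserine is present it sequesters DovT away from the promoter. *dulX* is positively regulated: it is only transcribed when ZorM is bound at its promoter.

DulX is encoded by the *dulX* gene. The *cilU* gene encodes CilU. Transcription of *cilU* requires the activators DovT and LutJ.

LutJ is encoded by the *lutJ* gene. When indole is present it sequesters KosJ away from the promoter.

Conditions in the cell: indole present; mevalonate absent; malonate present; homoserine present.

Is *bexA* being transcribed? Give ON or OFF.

OFF

Malonate is present, so VelT is inactive.
Homoserine is present, so DovT is inactive.
Mevalonate is absent, so ZorM is inactive.
Required activator ZorM is absent, so *dulX* is not transcribed.
So DulX is not produced.
With no repressor bound, *lutJ* is transcribed.
So LutJ is produced and active.
Required activator DovT is absent, so *cilU* is not transcribed.
So CilU is not produced.
Indole is present, so KosJ is inactive.
No activator is available at the *bexA* promoter, so *bexA* is not transcribed.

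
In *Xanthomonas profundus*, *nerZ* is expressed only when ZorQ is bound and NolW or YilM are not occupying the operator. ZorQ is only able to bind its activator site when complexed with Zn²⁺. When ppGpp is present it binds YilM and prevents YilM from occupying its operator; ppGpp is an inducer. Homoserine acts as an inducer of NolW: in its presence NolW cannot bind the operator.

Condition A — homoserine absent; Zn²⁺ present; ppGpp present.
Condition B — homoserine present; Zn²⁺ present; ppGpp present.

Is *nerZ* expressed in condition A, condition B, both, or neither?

B only

Condition A:
Homoserine is absent, so NolW is active.
Zn²⁺ is present, so ZorQ is active.
ppGpp is present, so YilM is inactive.
With repressor NolW bound, *nerZ* is not transcribed.
→ *nerZ* is OFF in A.
Condition B:
Homoserine is present, so NolW is inactive.
Zn²⁺ is present, so ZorQ is active.
ppGpp is present, so YilM is inactive.
No repressor is bound and ZorQ is active, so *nerZ* is transcribed.
→ *nerZ* is ON in B.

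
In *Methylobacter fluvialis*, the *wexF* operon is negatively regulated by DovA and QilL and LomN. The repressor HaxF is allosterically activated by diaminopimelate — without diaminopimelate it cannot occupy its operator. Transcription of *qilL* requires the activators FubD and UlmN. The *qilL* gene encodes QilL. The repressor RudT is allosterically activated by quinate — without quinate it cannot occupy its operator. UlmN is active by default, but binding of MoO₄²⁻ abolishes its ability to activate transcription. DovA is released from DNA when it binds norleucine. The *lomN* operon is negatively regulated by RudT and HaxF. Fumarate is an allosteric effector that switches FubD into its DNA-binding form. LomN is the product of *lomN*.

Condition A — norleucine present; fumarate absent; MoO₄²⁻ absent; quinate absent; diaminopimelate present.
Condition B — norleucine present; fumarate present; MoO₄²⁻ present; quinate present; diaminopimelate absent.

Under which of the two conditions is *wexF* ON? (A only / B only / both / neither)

Condition A:
Norleucine is present, so DovA is inactive.
Fumarate is absent, so FubD is inactive.
MoO₄²⁻ is absent, so UlmN is active.
Required activator FubD is absent, so *qilL* is not transcribed.
So QilL is not produced.
Quinate is absent, so RudT is inactive.
Diaminopimelate is present, so HaxF is active.
With repressor HaxF bound, *lomN* is not transcribed.
So LomN is not produced.
With no repressor bound, *wexF* is transcribed.
→ *wexF* is ON in A.
Condition B:
Norleucine is present, so DovA is inactive.
Fumarate is present, so FubD is active.
MoO₄²⁻ is present, so UlmN is inactive.
Required activator UlmN is absent, so *qilL* is not transcribed.
So QilL is not produced.
Quinate is present, so RudT is active.
Diaminopimelate is absent, so HaxF is inactive.
With repressor RudT bound, *lomN* is not transcribed.
So LomN is not produced.
With no repressor bound, *wexF* is transcribed.
→ *wexF* is ON in B.

both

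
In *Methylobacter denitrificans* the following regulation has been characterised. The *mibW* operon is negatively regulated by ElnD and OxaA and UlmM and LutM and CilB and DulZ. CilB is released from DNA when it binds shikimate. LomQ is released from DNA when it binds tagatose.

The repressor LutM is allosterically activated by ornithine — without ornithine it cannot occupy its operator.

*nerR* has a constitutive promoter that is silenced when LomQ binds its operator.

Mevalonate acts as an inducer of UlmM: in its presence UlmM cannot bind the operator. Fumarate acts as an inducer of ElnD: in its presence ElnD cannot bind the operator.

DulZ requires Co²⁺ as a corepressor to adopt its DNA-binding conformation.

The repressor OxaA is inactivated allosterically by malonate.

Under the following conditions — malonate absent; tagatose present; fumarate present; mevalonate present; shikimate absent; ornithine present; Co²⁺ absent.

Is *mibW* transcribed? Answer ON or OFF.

OFF

Fumarate is present, so ElnD is inactive.
Malonate is absent, so OxaA is active.
Mevalonate is present, so UlmM is inactive.
Ornithine is present, so LutM is active.
Shikimate is absent, so CilB is active.
Co²⁺ is absent, so DulZ is inactive.
With repressor OxaA bound, *mibW* is not transcribed.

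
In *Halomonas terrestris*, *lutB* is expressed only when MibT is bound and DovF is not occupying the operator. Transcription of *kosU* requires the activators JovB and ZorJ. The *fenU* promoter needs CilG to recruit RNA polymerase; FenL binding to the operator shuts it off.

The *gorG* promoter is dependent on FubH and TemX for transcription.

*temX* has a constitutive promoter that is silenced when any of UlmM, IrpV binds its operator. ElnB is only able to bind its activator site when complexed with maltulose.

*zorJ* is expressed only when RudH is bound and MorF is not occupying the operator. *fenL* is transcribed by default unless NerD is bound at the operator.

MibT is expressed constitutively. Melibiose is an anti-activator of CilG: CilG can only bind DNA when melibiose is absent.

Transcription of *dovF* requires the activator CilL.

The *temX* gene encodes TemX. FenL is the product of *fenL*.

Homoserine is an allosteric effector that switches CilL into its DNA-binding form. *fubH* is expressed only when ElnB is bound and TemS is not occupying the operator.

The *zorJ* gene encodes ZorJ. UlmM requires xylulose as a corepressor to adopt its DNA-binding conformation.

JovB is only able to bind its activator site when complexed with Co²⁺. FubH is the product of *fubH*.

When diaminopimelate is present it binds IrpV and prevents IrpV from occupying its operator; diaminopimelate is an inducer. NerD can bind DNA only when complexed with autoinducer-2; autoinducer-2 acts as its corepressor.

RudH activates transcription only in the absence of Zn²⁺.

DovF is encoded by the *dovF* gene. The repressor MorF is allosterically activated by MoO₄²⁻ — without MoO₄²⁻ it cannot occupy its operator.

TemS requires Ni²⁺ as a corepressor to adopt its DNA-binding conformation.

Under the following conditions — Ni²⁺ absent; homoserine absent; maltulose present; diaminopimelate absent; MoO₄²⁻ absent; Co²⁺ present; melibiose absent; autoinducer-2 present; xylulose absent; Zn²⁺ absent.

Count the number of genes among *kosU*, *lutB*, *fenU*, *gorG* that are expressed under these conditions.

Co²⁺ is present, so JovB is active.
MoO₄²⁻ is absent, so MorF is inactive.
Zn²⁺ is absent, so RudH is active.
No repressor is bound and RudH is active, so *zorJ* is transcribed.
So ZorJ is produced and active.
No repressor is bound and JovB and ZorJ are active, so *kosU* is transcribed.
→ *kosU* is ON.
Homoserine is absent, so CilL is inactive.
Required activator CilL is absent, so *dovF* is not transcribed.
So DovF is not produced.
MibT is produced constitutively and is active.
No repressor is bound and MibT is active, so *lutB* is transcribed.
→ *lutB* is ON.
Autoinducer-2 is present, so NerD is active.
With repressor NerD bound, *fenL* is not transcribed.
So FenL is not produced.
Melibiose is absent, so CilG is active.
No repressor is bound and CilG is active, so *fenU* is transcribed.
→ *fenU* is ON.
Ni²⁺ is absent, so TemS is inactive.
Maltulose is present, so ElnB is active.
No repressor is bound and ElnB is active, so *fubH* is transcribed.
So FubH is produced and active.
Xylulose is absent, so UlmM is inactive.
Diaminopimelate is absent, so IrpV is active.
With repressor IrpV bound, *temX* is not transcribed.
So TemX is not produced.
Required activator TemX is absent, so *gorG* is not transcribed.
→ *gorG* is OFF.
3 of the 4 genes are transcribed.

3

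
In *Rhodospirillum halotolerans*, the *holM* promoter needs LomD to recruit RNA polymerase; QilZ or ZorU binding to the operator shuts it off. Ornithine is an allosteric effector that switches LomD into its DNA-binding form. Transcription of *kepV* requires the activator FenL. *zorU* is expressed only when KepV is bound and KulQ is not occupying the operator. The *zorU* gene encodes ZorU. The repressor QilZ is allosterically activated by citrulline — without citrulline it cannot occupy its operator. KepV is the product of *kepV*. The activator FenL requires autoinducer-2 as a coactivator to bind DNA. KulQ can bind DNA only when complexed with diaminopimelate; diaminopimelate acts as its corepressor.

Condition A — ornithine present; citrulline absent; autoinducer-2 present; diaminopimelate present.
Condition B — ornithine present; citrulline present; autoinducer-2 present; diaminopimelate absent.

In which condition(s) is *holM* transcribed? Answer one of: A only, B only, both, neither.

A only

Condition A:
Ornithine is present, so LomD is active.
Citrulline is absent, so QilZ is inactive.
Autoinducer-2 is present, so FenL is active.
No repressor is bound and FenL is active, so *kepV* is transcribed.
So KepV is produced and active.
Diaminopimelate is present, so KulQ is active.
With repressor KulQ bound, *zorU* is not transcribed.
So ZorU is not produced.
No repressor is bound and LomD is active, so *holM* is transcribed.
→ *holM* is ON in A.
Condition B:
Ornithine is present, so LomD is active.
Citrulline is present, so QilZ is active.
Autoinducer-2 is present, so FenL is active.
No repressor is bound and FenL is active, so *kepV* is transcribed.
So KepV is produced and active.
Diaminopimelate is absent, so KulQ is inactive.
No repressor is bound and KepV is active, so *zorU* is transcribed.
So ZorU is produced and active.
With repressor QilZ bound, *holM* is not transcribed.
→ *holM* is OFF in B.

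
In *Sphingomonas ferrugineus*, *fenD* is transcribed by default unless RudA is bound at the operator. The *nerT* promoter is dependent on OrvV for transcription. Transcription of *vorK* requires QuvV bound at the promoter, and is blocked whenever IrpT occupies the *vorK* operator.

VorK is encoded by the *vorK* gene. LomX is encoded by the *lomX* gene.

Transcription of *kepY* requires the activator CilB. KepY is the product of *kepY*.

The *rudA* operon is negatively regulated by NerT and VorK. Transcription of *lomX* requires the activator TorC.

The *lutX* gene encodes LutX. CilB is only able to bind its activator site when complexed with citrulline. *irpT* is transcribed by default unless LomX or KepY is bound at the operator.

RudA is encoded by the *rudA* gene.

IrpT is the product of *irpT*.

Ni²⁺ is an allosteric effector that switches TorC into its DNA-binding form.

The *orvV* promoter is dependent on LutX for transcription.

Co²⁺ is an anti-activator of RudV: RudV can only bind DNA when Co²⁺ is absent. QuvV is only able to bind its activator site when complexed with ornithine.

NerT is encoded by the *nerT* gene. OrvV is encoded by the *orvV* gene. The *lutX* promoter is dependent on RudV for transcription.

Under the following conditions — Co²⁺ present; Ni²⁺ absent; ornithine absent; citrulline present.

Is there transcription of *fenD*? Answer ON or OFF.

Co²⁺ is present, so RudV is inactive.
Required activator RudV is absent, so *lutX* is not transcribed.
So LutX is not produced.
Required activator LutX is absent, so *orvV* is not transcribed.
So OrvV is not produced.
Required activator OrvV is absent, so *nerT* is not transcribed.
So NerT is not produced.
Ni²⁺ is absent, so TorC is inactive.
Required activator TorC is absent, so *lomX* is not transcribed.
So LomX is not produced.
Citrulline is present, so CilB is active.
No repressor is bound and CilB is active, so *kepY* is transcribed.
So KepY is produced and active.
With repressor KepY bound, *irpT* is not transcribed.
So IrpT is not produced.
Ornithine is absent, so QuvV is inactive.
Required activator QuvV is absent, so *vorK* is not transcribed.
So VorK is not produced.
With no repressor bound, *rudA* is transcribed.
So RudA is produced and active.
With repressor RudA bound, *fenD* is not transcribed.

OFF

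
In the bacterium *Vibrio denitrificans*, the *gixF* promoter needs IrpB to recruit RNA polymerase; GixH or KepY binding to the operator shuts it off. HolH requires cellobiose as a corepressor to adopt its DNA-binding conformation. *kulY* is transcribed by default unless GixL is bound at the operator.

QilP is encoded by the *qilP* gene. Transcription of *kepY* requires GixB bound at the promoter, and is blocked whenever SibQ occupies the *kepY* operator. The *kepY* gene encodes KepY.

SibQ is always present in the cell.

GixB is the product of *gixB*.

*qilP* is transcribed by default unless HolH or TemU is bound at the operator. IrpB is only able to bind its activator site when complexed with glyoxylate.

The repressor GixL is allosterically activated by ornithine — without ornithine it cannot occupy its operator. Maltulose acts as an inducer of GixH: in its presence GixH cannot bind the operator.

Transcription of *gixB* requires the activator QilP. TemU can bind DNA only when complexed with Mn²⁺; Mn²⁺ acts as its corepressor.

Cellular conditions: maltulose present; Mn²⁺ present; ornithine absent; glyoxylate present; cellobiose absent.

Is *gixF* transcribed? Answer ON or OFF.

ON

Maltulose is present, so GixH is inactive.
Glyoxylate is present, so IrpB is active.
Cellobiose is absent, so HolH is inactive.
Mn²⁺ is present, so TemU is active.
With repressor TemU bound, *qilP* is not transcribed.
So QilP is not produced.
Required activator QilP is absent, so *gixB* is not transcribed.
So GixB is not produced.
SibQ is produced constitutively and is active.
With repressor SibQ bound, *kepY* is not transcribed.
So KepY is not produced.
No repressor is bound and IrpB is active, so *gixF* is transcribed.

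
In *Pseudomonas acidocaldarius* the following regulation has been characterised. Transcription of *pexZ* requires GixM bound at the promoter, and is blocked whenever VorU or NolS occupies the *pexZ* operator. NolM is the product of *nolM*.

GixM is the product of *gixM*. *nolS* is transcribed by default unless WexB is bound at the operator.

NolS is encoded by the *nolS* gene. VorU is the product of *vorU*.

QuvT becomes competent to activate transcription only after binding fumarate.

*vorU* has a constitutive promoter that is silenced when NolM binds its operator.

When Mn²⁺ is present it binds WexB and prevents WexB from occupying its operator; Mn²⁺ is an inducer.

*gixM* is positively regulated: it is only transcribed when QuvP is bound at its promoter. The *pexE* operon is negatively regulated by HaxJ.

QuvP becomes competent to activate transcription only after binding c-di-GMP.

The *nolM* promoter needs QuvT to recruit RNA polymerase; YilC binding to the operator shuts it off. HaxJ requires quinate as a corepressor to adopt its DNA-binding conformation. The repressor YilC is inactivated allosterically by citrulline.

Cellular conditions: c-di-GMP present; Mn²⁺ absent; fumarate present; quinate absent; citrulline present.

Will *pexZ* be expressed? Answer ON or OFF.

c-di-GMP is present, so QuvP is active.
No repressor is bound and QuvP is active, so *gixM* is transcribed.
So GixM is produced and active.
Fumarate is present, so QuvT is active.
Citrulline is present, so YilC is inactive.
No repressor is bound and QuvT is active, so *nolM* is transcribed.
So NolM is produced and active.
With repressor NolM bound, *vorU* is not transcribed.
So VorU is not produced.
Mn²⁺ is absent, so WexB is active.
With repressor WexB bound, *nolS* is not transcribed.
So NolS is not produced.
No repressor is bound and GixM is active, so *pexZ* is transcribed.

ON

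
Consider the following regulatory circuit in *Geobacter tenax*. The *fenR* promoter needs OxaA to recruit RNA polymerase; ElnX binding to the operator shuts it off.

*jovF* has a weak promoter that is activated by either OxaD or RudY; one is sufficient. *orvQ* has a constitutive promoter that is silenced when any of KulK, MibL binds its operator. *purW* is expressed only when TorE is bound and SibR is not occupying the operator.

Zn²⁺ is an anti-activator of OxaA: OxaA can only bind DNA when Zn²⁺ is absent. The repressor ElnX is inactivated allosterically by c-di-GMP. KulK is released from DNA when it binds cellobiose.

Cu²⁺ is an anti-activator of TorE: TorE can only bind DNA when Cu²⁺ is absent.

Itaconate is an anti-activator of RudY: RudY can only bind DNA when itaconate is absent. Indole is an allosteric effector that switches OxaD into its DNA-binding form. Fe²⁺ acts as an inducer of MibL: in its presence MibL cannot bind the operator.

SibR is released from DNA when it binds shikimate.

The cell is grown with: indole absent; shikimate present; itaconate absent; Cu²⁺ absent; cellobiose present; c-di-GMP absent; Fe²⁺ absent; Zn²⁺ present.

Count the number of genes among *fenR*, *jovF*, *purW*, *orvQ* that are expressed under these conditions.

2

Zn²⁺ is present, so OxaA is inactive.
c-di-GMP is absent, so ElnX is active.
With repressor ElnX bound, *fenR* is not transcribed.
→ *fenR* is OFF.
Indole is absent, so OxaD is inactive.
Itaconate is absent, so RudY is active.
Activator RudY is present, so *jovF* is transcribed.
→ *jovF* is ON.
Shikimate is present, so SibR is inactive.
Cu²⁺ is absent, so TorE is active.
No repressor is bound and TorE is active, so *purW* is transcribed.
→ *purW* is ON.
Cellobiose is present, so KulK is inactive.
Fe²⁺ is absent, so MibL is active.
With repressor MibL bound, *orvQ* is not transcribed.
→ *orvQ* is OFF.
2 of the 4 genes are transcribed.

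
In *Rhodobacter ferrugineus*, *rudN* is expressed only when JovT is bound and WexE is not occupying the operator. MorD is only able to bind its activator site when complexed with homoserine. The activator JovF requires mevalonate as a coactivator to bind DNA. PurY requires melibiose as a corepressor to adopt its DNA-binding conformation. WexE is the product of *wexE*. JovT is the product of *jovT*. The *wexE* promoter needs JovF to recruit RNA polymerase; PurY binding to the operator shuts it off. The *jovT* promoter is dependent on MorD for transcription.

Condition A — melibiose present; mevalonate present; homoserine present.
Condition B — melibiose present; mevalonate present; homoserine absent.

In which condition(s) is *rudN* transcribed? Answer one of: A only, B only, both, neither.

A only

Condition A:
Melibiose is present, so PurY is active.
Mevalonate is present, so JovF is active.
With repressor PurY bound, *wexE* is not transcribed.
So WexE is not produced.
Homoserine is present, so MorD is active.
No repressor is bound and MorD is active, so *jovT* is transcribed.
So JovT is produced and active.
No repressor is bound and JovT is active, so *rudN* is transcribed.
→ *rudN* is ON in A.
Condition B:
Melibiose is present, so PurY is active.
Mevalonate is present, so JovF is active.
With repressor PurY bound, *wexE* is not transcribed.
So WexE is not produced.
Homoserine is absent, so MorD is inactive.
Required activator MorD is absent, so *jovT* is not transcribed.
So JovT is not produced.
Required activator JovT is absent, so *rudN* is not transcribed.
→ *rudN* is OFF in B.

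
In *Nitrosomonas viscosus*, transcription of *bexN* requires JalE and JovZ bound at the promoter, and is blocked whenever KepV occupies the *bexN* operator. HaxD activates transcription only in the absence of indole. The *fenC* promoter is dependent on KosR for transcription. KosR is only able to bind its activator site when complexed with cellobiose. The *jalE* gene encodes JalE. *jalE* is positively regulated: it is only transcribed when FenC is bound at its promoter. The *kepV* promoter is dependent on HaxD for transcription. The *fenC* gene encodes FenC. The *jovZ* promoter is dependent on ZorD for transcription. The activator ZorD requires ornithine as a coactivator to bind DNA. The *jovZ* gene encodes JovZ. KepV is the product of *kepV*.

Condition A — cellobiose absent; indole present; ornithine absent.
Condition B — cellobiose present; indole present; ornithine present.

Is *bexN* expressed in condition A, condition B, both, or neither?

B only

Condition A:
Cellobiose is absent, so KosR is inactive.
Required activator KosR is absent, so *fenC* is not transcribed.
So FenC is not produced.
Required activator FenC is absent, so *jalE* is not transcribed.
So JalE is not produced.
Indole is present, so HaxD is inactive.
Required activator HaxD is absent, so *kepV* is not transcribed.
So KepV is not produced.
Ornithine is absent, so ZorD is inactive.
Required activator ZorD is absent, so *jovZ* is not transcribed.
So JovZ is not produced.
Required activator JalE is absent, so *bexN* is not transcribed.
→ *bexN* is OFF in A.
Condition B:
Cellobiose is present, so KosR is active.
No repressor is bound and KosR is active, so *fenC* is transcribed.
So FenC is produced and active.
No repressor is bound and FenC is active, so *jalE* is transcribed.
So JalE is produced and active.
Indole is present, so HaxD is inactive.
Required activator HaxD is absent, so *kepV* is not transcribed.
So KepV is not produced.
Ornithine is present, so ZorD is active.
No repressor is bound and ZorD is active, so *jovZ* is transcribed.
So JovZ is produced and active.
No repressor is bound and JalE and JovZ are active, so *bexN* is transcribed.
→ *bexN* is ON in B.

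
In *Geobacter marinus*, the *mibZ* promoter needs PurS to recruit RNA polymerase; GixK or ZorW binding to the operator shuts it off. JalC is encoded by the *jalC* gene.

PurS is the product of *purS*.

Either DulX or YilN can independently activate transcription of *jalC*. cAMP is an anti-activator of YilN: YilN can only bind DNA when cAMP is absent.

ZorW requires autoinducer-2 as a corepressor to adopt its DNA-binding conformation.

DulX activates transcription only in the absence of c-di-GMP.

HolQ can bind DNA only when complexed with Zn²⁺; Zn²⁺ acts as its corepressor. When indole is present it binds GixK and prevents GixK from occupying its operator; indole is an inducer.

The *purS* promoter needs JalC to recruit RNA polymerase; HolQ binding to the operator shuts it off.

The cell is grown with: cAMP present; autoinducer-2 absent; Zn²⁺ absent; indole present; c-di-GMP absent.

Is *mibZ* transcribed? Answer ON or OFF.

c-di-GMP is absent, so DulX is active.
cAMP is present, so YilN is inactive.
Activator DulX is present, so *jalC* is transcribed.
So JalC is produced and active.
Zn²⁺ is absent, so HolQ is inactive.
No repressor is bound and JalC is active, so *purS* is transcribed.
So PurS is produced and active.
Indole is present, so GixK is inactive.
Autoinducer-2 is absent, so ZorW is inactive.
No repressor is bound and PurS is active, so *mibZ* is transcribed.

ON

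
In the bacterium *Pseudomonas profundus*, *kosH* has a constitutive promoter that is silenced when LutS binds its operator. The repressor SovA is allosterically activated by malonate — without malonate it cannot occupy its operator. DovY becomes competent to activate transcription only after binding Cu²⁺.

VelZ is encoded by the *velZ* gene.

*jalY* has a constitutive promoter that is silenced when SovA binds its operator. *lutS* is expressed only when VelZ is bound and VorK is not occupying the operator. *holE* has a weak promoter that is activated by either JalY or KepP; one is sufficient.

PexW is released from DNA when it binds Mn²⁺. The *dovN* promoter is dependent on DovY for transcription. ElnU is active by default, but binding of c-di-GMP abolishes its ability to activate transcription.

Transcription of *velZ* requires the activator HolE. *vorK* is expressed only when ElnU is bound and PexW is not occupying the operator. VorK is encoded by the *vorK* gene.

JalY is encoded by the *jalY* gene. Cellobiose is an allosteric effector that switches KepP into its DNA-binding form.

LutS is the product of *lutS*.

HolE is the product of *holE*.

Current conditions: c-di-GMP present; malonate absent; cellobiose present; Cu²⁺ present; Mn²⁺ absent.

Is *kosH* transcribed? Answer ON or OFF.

Malonate is absent, so SovA is inactive.
With no repressor bound, *jalY* is transcribed.
So JalY is produced and active.
Cellobiose is present, so KepP is active.
Activator JalY is present, so *holE* is transcribed.
So HolE is produced and active.
No repressor is bound and HolE is active, so *velZ* is transcribed.
So VelZ is produced and active.
Mn²⁺ is absent, so PexW is active.
c-di-GMP is present, so ElnU is inactive.
With repressor PexW bound, *vorK* is not transcribed.
So VorK is not produced.
No repressor is bound and VelZ is active, so *lutS* is transcribed.
So LutS is produced and active.
With repressor LutS bound, *kosH* is not transcribed.

OFF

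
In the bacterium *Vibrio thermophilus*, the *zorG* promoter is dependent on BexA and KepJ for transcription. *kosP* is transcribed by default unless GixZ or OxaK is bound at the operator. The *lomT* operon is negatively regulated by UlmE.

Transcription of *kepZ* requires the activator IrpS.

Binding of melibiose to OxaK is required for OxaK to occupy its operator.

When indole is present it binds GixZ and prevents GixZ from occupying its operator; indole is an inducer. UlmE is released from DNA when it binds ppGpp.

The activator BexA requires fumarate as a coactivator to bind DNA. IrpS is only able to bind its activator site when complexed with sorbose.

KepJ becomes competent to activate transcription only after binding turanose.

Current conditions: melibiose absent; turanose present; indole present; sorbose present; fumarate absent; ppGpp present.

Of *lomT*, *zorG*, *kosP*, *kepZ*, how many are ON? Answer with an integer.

ppGpp is present, so UlmE is inactive.
With no repressor bound, *lomT* is transcribed.
→ *lomT* is ON.
Fumarate is absent, so BexA is inactive.
Turanose is present, so KepJ is active.
Required activator BexA is absent, so *zorG* is not transcribed.
→ *zorG* is OFF.
Indole is present, so GixZ is inactive.
Melibiose is absent, so OxaK is inactive.
With no repressor bound, *kosP* is transcribed.
→ *kosP* is ON.
Sorbose is present, so IrpS is active.
No repressor is bound and IrpS is active, so *kepZ* is transcribed.
→ *kepZ* is ON.
3 of the 4 genes are transcribed.

3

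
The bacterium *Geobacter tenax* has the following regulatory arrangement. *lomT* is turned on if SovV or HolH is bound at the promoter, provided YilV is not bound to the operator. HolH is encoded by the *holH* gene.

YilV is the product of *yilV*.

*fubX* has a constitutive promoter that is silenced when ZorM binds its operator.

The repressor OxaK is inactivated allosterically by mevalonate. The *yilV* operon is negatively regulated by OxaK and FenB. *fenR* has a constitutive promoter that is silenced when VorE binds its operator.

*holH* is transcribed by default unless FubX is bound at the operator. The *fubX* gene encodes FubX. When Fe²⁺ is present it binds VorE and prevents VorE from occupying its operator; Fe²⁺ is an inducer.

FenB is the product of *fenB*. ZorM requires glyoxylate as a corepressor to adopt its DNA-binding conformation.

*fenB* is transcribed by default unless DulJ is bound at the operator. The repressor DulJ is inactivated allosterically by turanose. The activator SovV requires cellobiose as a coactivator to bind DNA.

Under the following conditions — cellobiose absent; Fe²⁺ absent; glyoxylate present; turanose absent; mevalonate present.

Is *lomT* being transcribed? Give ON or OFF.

OFF

Cellobiose is absent, so SovV is inactive.
Glyoxylate is present, so ZorM is active.
With repressor ZorM bound, *fubX* is not transcribed.
So FubX is not produced.
With no repressor bound, *holH* is transcribed.
So HolH is produced and active.
Mevalonate is present, so OxaK is inactive.
Turanose is absent, so DulJ is active.
With repressor DulJ bound, *fenB* is not transcribed.
So FenB is not produced.
With no repressor bound, *yilV* is transcribed.
So YilV is produced and active.
With repressor YilV bound, *lomT* is not transcribed.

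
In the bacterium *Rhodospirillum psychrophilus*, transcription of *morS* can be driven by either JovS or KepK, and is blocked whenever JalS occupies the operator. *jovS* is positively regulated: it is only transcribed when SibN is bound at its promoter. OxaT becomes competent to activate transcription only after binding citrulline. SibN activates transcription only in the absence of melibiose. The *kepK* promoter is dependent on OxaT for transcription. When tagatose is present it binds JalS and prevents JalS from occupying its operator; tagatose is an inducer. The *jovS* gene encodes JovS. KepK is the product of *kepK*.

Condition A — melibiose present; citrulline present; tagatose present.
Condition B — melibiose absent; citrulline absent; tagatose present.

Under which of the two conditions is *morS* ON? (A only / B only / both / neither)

both

Condition A:
Melibiose is present, so SibN is inactive.
Required activator SibN is absent, so *jovS* is not transcribed.
So JovS is not produced.
Citrulline is present, so OxaT is active.
No repressor is bound and OxaT is active, so *kepK* is transcribed.
So KepK is produced and active.
Tagatose is present, so JalS is inactive.
Activator KepK is present, so *morS* is transcribed.
→ *morS* is ON in A.
Condition B:
Melibiose is absent, so SibN is active.
No repressor is bound and SibN is active, so *jovS* is transcribed.
So JovS is produced and active.
Citrulline is absent, so OxaT is inactive.
Required activator OxaT is absent, so *kepK* is not transcribed.
So KepK is not produced.
Tagatose is present, so JalS is inactive.
Activator JovS is present, so *morS* is transcribed.
→ *morS* is ON in B.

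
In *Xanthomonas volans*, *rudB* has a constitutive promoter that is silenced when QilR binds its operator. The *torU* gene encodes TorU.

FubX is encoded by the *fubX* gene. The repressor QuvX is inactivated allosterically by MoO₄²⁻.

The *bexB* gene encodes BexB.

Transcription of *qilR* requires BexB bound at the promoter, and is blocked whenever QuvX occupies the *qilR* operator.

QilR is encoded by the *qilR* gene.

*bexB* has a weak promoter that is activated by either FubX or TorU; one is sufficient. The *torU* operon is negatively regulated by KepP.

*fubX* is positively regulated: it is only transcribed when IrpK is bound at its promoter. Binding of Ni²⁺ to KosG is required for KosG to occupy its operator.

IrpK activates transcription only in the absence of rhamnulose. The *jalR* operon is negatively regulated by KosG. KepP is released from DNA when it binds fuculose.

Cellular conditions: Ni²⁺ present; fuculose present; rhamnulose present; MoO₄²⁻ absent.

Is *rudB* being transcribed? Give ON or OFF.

Rhamnulose is present, so IrpK is inactive.
Required activator IrpK is absent, so *fubX* is not transcribed.
So FubX is not produced.
Fuculose is present, so KepP is inactive.
With no repressor bound, *torU* is transcribed.
So TorU is produced and active.
Activator TorU is present, so *bexB* is transcribed.
So BexB is produced and active.
MoO₄²⁻ is absent, so QuvX is active.
With repressor QuvX bound, *qilR* is not transcribed.
So QilR is not produced.
With no repressor bound, *rudB* is transcribed.

ON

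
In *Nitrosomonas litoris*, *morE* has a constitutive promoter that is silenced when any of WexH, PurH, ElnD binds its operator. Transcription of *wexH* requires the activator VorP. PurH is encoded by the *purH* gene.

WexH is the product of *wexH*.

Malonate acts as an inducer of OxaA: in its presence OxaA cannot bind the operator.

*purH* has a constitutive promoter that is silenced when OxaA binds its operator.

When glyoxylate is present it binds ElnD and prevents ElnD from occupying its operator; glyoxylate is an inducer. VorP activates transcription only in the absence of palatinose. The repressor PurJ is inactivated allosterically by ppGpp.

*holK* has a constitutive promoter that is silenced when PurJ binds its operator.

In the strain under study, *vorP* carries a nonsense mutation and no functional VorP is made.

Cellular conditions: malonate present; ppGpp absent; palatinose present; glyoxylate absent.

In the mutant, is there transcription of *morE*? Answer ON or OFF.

VorP is non-functional in this strain, so it has no effect.
Required activator VorP is absent, so *wexH* is not transcribed.
So WexH is not produced.
Malonate is present, so OxaA is inactive.
With no repressor bound, *purH* is transcribed.
So PurH is produced and active.
Glyoxylate is absent, so ElnD is active.
With repressor PurH bound, *morE* is not transcribed.

OFF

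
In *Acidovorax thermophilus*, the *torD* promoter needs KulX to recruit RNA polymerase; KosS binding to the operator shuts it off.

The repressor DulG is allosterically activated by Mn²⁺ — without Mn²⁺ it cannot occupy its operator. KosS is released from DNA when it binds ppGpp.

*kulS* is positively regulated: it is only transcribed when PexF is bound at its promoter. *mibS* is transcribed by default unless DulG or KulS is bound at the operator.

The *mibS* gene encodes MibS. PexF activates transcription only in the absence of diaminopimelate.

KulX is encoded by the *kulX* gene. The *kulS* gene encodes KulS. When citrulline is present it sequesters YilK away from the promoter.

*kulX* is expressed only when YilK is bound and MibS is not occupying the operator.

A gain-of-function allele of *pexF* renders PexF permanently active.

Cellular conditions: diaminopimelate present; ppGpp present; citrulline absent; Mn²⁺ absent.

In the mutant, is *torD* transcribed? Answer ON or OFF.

Citrulline is absent, so YilK is active.
Mn²⁺ is absent, so DulG is inactive.
PexF is constitutively active in this strain.
No repressor is bound and PexF is active, so *kulS* is transcribed.
So KulS is produced and active.
With repressor KulS bound, *mibS* is not transcribed.
So MibS is not produced.
No repressor is bound and YilK is active, so *kulX* is transcribed.
So KulX is produced and active.
ppGpp is present, so KosS is inactive.
No repressor is bound and KulX is active, so *torD* is transcribed.

ON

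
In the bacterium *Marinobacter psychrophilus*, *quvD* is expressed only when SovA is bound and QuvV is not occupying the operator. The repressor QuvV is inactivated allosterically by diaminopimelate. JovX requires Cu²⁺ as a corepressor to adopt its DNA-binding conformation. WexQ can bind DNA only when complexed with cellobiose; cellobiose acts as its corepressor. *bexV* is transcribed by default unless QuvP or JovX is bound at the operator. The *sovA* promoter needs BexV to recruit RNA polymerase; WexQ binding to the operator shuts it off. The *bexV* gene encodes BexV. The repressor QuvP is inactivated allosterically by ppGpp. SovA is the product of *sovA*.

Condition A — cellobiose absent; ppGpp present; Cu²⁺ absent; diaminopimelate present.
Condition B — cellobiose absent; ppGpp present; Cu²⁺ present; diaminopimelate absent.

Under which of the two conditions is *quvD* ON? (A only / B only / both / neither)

Condition A:
Cellobiose is absent, so WexQ is inactive.
ppGpp is present, so QuvP is inactive.
Cu²⁺ is absent, so JovX is inactive.
With no repressor bound, *bexV* is transcribed.
So BexV is produced and active.
No repressor is bound and BexV is active, so *sovA* is transcribed.
So SovA is produced and active.
Diaminopimelate is present, so QuvV is inactive.
No repressor is bound and SovA is active, so *quvD* is transcribed.
→ *quvD* is ON in A.
Condition B:
Cellobiose is absent, so WexQ is inactive.
ppGpp is present, so QuvP is inactive.
Cu²⁺ is present, so JovX is active.
With repressor JovX bound, *bexV* is not transcribed.
So BexV is not produced.
Required activator BexV is absent, so *sovA* is not transcribed.
So SovA is not produced.
Diaminopimelate is absent, so QuvV is active.
With repressor QuvV bound, *quvD* is not transcribed.
→ *quvD* is OFF in B.

A only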